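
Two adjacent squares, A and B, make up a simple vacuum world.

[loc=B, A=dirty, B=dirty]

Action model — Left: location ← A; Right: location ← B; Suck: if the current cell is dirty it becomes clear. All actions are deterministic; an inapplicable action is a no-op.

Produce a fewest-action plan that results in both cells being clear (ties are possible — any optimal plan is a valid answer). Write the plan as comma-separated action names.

step 1/3 (Suck): (B; A:dirty, B:clear)
step 2/3 (Left): (A; A:dirty, B:clear)
step 3/3 (Suck): (A; A:clear, B:clear)
min 3: Suck B + move + Suck A

Suck, Left, Suck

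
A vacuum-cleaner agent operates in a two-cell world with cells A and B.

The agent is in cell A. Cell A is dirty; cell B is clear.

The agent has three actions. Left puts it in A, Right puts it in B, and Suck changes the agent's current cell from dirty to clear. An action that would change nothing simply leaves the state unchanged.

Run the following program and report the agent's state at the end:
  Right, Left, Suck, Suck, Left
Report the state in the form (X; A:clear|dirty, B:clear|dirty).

1) do Right; now (B; A:dirty, B:clear)
2) do Left; now (A; A:dirty, B:clear)
3) do Suck; now (A; A:clear, B:clear)
4) do Suck; now (A; A:clear, B:clear)
5) do Left; now (A; A:clear, B:clear)

(A; A:clear, B:clear)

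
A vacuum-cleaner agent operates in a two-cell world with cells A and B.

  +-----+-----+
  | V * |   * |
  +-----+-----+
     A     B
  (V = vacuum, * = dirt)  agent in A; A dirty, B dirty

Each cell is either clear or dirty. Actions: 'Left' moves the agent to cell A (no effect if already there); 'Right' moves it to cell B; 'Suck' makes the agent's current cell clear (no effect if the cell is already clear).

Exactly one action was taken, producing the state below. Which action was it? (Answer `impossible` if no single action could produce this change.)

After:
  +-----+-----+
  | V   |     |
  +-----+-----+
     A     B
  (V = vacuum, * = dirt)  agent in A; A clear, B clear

impossible

try  Left: in A — A dirty, B dirty
try Right: in B — A dirty, B dirty
try  Suck: in A — A clear, B dirty
no single action produces the after-state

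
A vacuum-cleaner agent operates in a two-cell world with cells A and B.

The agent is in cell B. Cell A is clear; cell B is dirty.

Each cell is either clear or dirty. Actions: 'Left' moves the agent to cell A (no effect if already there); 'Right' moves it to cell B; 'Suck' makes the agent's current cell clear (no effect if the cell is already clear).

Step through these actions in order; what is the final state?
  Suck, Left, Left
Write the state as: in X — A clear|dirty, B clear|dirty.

1. Suck → in B — A clear, B clear
2. Left → in A — A clear, B clear
3. Left → in A — A clear, B clear

in A — A clear, B clear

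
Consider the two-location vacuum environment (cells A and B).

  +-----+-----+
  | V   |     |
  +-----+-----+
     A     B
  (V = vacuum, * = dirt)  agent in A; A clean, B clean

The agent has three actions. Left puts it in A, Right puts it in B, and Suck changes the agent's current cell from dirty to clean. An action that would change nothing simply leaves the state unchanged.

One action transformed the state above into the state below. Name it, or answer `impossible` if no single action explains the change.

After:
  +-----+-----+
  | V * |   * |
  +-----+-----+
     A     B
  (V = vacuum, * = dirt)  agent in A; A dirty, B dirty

impossible

try  Left: (A; A:clean, B:clean)
try Right: (B; A:clean, B:clean)
try  Suck: (A; A:clean, B:clean)
no single action produces the after-state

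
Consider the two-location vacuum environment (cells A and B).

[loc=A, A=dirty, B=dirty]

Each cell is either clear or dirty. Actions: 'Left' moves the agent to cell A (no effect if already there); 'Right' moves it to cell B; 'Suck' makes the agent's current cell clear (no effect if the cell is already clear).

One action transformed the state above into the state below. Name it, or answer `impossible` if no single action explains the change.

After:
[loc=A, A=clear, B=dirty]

Suck

try  Left: <A|dirty|dirty>
try Right: <B|dirty|dirty>
try  Suck: <A|clear|dirty>  ← match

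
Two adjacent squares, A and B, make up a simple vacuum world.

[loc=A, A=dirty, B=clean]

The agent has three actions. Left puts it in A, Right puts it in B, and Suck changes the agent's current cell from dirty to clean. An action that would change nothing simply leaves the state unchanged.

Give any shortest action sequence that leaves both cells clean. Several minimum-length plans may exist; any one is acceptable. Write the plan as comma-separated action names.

step 1/1 (Suck): (A; A:clean, B:clean)
min 1: A is dirty, one Suck

Suck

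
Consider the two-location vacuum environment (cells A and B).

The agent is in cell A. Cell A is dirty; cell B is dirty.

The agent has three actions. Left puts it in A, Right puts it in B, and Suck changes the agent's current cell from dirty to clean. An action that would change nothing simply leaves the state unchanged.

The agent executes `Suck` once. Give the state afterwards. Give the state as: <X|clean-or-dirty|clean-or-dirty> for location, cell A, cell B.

<A|clean|dirty>

start: <A|dirty|dirty>
t=1 Suck ⇒ <A|clean|dirty>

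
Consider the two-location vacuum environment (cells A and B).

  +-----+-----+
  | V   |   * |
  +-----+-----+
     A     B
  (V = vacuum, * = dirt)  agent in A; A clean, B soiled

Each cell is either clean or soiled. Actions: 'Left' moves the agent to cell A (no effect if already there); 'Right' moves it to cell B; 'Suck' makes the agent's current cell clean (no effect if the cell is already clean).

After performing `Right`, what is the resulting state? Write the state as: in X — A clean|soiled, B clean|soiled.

in B — A clean, B soiled

start: in A — A clean, B soiled
t=1 Right ⇒ in B — A clean, B soiled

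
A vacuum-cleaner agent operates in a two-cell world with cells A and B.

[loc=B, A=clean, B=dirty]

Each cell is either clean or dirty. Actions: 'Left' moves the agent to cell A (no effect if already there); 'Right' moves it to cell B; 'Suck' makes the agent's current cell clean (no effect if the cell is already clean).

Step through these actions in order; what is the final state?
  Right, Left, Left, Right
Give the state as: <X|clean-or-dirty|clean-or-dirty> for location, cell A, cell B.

t=1 Right ⇒ <B|clean|dirty>
t=2 Left ⇒ <A|clean|dirty>
t=3 Left ⇒ <A|clean|dirty>
t=4 Right ⇒ <B|clean|dirty>

<B|clean|dirty>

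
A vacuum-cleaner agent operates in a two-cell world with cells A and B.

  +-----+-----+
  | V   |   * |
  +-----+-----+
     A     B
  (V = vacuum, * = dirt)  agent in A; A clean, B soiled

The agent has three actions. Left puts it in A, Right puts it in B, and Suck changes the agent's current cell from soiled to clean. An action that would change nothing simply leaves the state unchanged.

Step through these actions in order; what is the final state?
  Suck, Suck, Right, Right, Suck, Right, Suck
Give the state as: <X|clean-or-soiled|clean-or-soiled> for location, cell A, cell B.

Suck (#1): <A|clean|soiled>
Suck (#2): <A|clean|soiled>
Right (#3): <B|clean|soiled>
Right (#4): <B|clean|soiled>
Suck (#5): <B|clean|clean>
Right (#6): <B|clean|clean>
Suck (#7): <B|clean|clean>

<B|clean|clean>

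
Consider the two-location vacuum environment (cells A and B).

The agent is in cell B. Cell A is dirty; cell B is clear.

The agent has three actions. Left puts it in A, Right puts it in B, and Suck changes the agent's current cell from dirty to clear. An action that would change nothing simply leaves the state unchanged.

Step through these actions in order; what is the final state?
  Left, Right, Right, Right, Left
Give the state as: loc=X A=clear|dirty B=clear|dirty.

loc=A A=dirty B=clear

[1] after Left: loc=A A=dirty B=clear
[2] after Right: loc=B A=dirty B=clear
[3] after Right: loc=B A=dirty B=clear
[4] after Right: loc=B A=dirty B=clear
[5] after Left: loc=A A=dirty B=clear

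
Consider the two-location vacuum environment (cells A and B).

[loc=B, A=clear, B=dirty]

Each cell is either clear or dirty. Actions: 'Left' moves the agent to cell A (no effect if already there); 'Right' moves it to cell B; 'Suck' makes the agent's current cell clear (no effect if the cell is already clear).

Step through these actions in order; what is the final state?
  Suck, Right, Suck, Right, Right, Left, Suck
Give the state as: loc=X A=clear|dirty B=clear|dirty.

loc=A A=clear B=clear

[1] after Suck: loc=B A=clear B=clear
[2] after Right: loc=B A=clear B=clear
[3] after Suck: loc=B A=clear B=clear
[4] after Right: loc=B A=clear B=clear
[5] after Right: loc=B A=clear B=clear
[6] after Left: loc=A A=clear B=clear
[7] after Suck: loc=A A=clear B=clear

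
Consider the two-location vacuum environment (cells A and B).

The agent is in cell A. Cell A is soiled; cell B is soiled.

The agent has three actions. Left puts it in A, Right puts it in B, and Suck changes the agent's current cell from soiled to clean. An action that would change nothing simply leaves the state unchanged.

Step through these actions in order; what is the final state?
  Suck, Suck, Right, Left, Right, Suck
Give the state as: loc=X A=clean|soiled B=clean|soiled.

loc=B A=clean B=clean

step 1/6 (Suck): loc=A A=clean B=soiled
step 2/6 (Suck): loc=A A=clean B=soiled
step 3/6 (Right): loc=B A=clean B=soiled
step 4/6 (Left): loc=A A=clean B=soiled
step 5/6 (Right): loc=B A=clean B=soiled
step 6/6 (Suck): loc=B A=clean B=clean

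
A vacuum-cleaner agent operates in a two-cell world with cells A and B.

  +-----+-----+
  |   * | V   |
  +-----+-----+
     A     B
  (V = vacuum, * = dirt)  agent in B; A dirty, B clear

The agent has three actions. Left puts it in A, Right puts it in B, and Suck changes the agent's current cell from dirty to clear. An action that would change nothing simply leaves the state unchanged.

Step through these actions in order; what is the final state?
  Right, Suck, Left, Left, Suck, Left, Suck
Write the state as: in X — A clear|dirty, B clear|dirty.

[1] after Right: in B — A dirty, B clear
[2] after Suck: in B — A dirty, B clear
[3] after Left: in A — A dirty, B clear
[4] after Left: in A — A dirty, B clear
[5] after Suck: in A — A clear, B clear
[6] after Left: in A — A clear, B clear
[7] after Suck: in A — A clear, B clear

in A — A clear, B clear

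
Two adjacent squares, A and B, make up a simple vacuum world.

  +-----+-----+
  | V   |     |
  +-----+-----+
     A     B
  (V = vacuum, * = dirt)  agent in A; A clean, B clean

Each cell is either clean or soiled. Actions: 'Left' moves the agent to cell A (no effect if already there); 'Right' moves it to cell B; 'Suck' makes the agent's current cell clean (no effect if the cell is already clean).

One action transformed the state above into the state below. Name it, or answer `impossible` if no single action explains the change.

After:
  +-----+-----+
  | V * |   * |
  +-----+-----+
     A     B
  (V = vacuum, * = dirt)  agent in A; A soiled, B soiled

impossible

try  Left: (A; A:clean, B:clean)
try Right: (B; A:clean, B:clean)
try  Suck: (A; A:clean, B:clean)
no single action produces the after-state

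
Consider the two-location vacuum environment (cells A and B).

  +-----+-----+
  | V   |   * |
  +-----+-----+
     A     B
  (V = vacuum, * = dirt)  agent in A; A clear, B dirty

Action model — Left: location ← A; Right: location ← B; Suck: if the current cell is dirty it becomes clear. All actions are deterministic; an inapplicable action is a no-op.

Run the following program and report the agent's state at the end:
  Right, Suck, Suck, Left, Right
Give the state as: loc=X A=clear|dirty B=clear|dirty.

loc=B A=clear B=clear

Right (#1): loc=B A=clear B=dirty
Suck (#2): loc=B A=clear B=clear
Suck (#3): loc=B A=clear B=clear
Left (#4): loc=A A=clear B=clear
Right (#5): loc=B A=clear B=clear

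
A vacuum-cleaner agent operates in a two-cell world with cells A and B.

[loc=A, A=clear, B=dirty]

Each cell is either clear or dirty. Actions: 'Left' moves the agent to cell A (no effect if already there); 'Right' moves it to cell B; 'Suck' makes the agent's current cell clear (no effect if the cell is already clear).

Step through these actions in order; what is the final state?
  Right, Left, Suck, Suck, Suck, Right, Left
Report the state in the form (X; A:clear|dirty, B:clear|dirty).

(A; A:clear, B:dirty)

t=1 Right ⇒ (B; A:clear, B:dirty)
t=2 Left ⇒ (A; A:clear, B:dirty)
t=3 Suck ⇒ (A; A:clear, B:dirty)
t=4 Suck ⇒ (A; A:clear, B:dirty)
t=5 Suck ⇒ (A; A:clear, B:dirty)
t=6 Right ⇒ (B; A:clear, B:dirty)
t=7 Left ⇒ (A; A:clear, B:dirty)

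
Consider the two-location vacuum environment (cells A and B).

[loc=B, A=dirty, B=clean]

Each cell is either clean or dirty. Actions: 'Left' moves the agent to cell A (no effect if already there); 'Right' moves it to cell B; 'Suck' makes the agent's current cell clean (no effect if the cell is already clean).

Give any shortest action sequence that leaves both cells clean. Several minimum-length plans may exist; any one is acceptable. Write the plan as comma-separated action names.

step 1/2 (Left): loc=A A=dirty B=clean
step 2/2 (Suck): loc=A A=clean B=clean
min 2: go A then Suck

Left, Suck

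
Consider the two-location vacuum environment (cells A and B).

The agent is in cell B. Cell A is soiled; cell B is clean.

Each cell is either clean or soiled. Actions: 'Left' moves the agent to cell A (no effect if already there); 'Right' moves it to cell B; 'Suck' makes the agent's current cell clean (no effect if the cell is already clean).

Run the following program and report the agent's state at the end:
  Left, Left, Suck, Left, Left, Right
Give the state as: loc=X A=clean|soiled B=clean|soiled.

step 1/6 (Left): loc=A A=soiled B=clean
step 2/6 (Left): loc=A A=soiled B=clean
step 3/6 (Suck): loc=A A=clean B=clean
step 4/6 (Left): loc=A A=clean B=clean
step 5/6 (Left): loc=A A=clean B=clean
step 6/6 (Right): loc=B A=clean B=clean

loc=B A=clean B=clean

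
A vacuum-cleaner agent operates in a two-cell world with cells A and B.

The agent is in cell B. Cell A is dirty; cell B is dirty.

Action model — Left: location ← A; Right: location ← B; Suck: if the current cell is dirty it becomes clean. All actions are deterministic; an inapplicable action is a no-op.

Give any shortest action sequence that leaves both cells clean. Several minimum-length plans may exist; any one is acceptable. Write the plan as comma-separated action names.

Suck, Left, Suck

step 1/3 (Suck): loc=B A=dirty B=clean
step 2/3 (Left): loc=A A=dirty B=clean
step 3/3 (Suck): loc=A A=clean B=clean
min 3: Suck B + move + Suck A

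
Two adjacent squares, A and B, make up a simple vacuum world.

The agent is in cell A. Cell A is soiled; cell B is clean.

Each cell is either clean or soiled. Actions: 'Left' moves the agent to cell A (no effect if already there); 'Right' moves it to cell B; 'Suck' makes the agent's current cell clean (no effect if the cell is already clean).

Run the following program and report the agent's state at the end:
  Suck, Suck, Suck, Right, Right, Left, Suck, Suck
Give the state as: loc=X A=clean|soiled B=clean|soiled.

loc=A A=clean B=clean

Suck (#1): loc=A A=clean B=clean
Suck (#2): loc=A A=clean B=clean
Suck (#3): loc=A A=clean B=clean
Right (#4): loc=B A=clean B=clean
Right (#5): loc=B A=clean B=clean
Left (#6): loc=A A=clean B=clean
Suck (#7): loc=A A=clean B=clean
Suck (#8): loc=A A=clean B=clean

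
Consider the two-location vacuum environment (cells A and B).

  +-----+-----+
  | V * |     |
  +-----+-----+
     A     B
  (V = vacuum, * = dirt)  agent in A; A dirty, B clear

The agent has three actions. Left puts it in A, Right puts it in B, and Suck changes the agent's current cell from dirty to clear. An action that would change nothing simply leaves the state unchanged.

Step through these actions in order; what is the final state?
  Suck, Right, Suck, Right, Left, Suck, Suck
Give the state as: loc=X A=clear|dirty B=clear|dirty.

loc=A A=clear B=clear

step 1/7 (Suck): loc=A A=clear B=clear
step 2/7 (Right): loc=B A=clear B=clear
step 3/7 (Suck): loc=B A=clear B=clear
step 4/7 (Right): loc=B A=clear B=clear
step 5/7 (Left): loc=A A=clear B=clear
step 6/7 (Suck): loc=A A=clear B=clear
step 7/7 (Suck): loc=A A=clear B=clear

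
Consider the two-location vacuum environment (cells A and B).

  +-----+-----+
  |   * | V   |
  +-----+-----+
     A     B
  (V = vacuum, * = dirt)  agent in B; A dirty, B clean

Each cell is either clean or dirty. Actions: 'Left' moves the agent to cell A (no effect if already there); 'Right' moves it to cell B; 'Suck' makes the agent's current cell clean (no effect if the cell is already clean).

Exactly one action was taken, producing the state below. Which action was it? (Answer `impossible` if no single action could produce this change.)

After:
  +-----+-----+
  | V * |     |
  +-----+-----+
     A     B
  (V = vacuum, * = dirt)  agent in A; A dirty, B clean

Left

try  Left: (A; A:dirty, B:clean)  ← match
try Right: (B; A:dirty, B:clean)
try  Suck: (B; A:dirty, B:clean)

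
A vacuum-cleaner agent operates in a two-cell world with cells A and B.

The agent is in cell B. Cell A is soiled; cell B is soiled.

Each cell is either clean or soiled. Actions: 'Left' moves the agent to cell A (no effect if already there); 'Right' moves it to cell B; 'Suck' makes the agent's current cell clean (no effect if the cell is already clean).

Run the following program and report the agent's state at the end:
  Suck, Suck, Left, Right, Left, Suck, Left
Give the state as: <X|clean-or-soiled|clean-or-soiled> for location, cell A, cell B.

<A|clean|clean>

step 1/7 (Suck): <B|soiled|clean>
step 2/7 (Suck): <B|soiled|clean>
step 3/7 (Left): <A|soiled|clean>
step 4/7 (Right): <B|soiled|clean>
step 5/7 (Left): <A|soiled|clean>
step 6/7 (Suck): <A|clean|clean>
step 7/7 (Left): <A|clean|clean>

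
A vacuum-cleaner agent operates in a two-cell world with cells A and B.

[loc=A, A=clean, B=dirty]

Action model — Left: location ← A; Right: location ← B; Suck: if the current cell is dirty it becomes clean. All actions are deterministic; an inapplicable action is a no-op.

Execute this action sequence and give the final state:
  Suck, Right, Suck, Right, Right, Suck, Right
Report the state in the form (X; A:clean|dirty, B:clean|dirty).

t=1 Suck ⇒ (A; A:clean, B:dirty)
t=2 Right ⇒ (B; A:clean, B:dirty)
t=3 Suck ⇒ (B; A:clean, B:clean)
t=4 Right ⇒ (B; A:clean, B:clean)
t=5 Right ⇒ (B; A:clean, B:clean)
t=6 Suck ⇒ (B; A:clean, B:clean)
t=7 Right ⇒ (B; A:clean, B:clean)

(B; A:clean, B:clean)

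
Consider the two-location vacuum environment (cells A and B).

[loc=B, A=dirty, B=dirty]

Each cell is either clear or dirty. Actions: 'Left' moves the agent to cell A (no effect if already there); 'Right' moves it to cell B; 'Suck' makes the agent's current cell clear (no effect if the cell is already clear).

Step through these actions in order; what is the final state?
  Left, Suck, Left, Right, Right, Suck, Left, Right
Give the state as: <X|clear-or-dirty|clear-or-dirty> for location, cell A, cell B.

step 1/8 (Left): <A|dirty|dirty>
step 2/8 (Suck): <A|clear|dirty>
step 3/8 (Left): <A|clear|dirty>
step 4/8 (Right): <B|clear|dirty>
step 5/8 (Right): <B|clear|dirty>
step 6/8 (Suck): <B|clear|clear>
step 7/8 (Left): <A|clear|clear>
step 8/8 (Right): <B|clear|clear>

<B|clear|clear>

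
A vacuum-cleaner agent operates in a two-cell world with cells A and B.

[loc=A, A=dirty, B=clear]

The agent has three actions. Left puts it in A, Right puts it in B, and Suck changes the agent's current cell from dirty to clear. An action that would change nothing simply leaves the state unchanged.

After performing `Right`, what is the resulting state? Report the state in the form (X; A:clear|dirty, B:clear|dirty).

start: (A; A:dirty, B:clear)
Right (#1): (B; A:dirty, B:clear)

(B; A:dirty, B:clear)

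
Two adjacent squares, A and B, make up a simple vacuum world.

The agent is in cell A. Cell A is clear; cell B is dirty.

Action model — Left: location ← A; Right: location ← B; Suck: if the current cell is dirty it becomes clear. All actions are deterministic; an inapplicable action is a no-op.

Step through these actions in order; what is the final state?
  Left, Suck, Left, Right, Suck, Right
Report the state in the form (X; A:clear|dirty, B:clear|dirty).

[1] after Left: (A; A:clear, B:dirty)
[2] after Suck: (A; A:clear, B:dirty)
[3] after Left: (A; A:clear, B:dirty)
[4] after Right: (B; A:clear, B:dirty)
[5] after Suck: (B; A:clear, B:clear)
[6] after Right: (B; A:clear, B:clear)

(B; A:clear, B:clear)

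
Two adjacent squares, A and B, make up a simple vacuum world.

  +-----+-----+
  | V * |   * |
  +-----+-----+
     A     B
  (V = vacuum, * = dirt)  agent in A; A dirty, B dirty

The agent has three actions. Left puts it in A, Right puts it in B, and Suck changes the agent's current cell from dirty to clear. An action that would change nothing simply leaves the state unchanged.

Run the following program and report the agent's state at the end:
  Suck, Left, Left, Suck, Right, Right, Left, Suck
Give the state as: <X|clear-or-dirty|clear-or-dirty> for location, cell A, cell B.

<A|clear|dirty>

[1] after Suck: <A|clear|dirty>
[2] after Left: <A|clear|dirty>
[3] after Left: <A|clear|dirty>
[4] after Suck: <A|clear|dirty>
[5] after Right: <B|clear|dirty>
[6] after Right: <B|clear|dirty>
[7] after Left: <A|clear|dirty>
[8] after Suck: <A|clear|dirty>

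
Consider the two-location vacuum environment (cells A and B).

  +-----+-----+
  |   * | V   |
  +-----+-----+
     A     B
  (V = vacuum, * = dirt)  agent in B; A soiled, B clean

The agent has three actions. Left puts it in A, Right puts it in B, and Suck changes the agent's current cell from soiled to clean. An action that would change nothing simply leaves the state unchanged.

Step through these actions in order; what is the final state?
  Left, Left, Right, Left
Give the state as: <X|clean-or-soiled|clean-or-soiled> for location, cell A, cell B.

t=1 Left ⇒ <A|soiled|clean>
t=2 Left ⇒ <A|soiled|clean>
t=3 Right ⇒ <B|soiled|clean>
t=4 Left ⇒ <A|soiled|clean>

<A|soiled|clean>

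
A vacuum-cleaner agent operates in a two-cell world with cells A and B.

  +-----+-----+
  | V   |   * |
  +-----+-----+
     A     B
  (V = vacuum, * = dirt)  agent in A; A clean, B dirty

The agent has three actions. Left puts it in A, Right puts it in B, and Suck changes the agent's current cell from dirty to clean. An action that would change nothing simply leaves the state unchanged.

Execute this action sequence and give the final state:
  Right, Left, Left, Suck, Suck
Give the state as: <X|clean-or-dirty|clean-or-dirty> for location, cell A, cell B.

1. Right → <B|clean|dirty>
2. Left → <A|clean|dirty>
3. Left → <A|clean|dirty>
4. Suck → <A|clean|dirty>
5. Suck → <A|clean|dirty>

<A|clean|dirty>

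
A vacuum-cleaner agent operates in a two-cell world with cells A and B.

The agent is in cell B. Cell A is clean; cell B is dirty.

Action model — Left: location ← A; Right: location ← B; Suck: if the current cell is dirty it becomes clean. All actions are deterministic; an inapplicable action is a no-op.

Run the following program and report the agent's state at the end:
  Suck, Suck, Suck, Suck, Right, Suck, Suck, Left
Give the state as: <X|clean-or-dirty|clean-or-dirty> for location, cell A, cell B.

<A|clean|clean>

[1] after Suck: <B|clean|clean>
[2] after Suck: <B|clean|clean>
[3] after Suck: <B|clean|clean>
[4] after Suck: <B|clean|clean>
[5] after Right: <B|clean|clean>
[6] after Suck: <B|clean|clean>
[7] after Suck: <B|clean|clean>
[8] after Left: <A|clean|clean>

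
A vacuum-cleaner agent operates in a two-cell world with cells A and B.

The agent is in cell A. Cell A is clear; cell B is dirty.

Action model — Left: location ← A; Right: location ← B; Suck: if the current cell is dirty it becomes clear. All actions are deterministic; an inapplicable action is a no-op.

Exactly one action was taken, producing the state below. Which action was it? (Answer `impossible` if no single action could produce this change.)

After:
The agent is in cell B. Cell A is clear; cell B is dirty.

Right

try  Left: loc=A A=clear B=dirty
try Right: loc=B A=clear B=dirty  ← match
try  Suck: loc=A A=clear B=dirty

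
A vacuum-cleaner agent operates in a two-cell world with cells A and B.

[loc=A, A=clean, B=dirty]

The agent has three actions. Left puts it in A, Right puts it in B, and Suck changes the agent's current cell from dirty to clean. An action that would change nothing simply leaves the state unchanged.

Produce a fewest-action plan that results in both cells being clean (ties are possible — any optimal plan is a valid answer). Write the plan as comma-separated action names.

Right (#1): in B — A clean, B dirty
Suck (#2): in B — A clean, B clean
min 2: go B then Suck

Right, Suck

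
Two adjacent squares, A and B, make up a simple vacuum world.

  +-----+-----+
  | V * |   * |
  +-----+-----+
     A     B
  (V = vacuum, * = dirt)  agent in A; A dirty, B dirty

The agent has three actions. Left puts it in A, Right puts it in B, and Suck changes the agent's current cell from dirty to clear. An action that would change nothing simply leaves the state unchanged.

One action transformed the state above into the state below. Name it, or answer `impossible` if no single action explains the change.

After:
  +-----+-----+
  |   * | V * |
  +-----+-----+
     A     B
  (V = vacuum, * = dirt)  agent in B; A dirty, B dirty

try  Left: loc=A A=dirty B=dirty
try Right: loc=B A=dirty B=dirty  ← match
try  Suck: loc=A A=clear B=dirty

Right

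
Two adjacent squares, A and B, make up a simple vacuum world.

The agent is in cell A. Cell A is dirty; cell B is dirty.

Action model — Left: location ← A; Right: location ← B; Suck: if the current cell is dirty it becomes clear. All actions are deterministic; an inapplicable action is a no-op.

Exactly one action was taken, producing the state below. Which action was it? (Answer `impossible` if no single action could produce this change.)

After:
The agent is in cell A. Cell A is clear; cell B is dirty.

try  Left: in A — A dirty, B dirty
try Right: in B — A dirty, B dirty
try  Suck: in A — A clear, B dirty  ← match

Suck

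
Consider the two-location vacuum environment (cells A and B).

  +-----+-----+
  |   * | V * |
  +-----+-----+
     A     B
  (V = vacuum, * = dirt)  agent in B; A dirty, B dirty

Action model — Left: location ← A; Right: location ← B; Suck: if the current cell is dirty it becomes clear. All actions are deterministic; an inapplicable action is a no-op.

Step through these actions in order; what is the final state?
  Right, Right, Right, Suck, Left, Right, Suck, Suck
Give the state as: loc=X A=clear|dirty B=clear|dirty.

1. Right → loc=B A=dirty B=dirty
2. Right → loc=B A=dirty B=dirty
3. Right → loc=B A=dirty B=dirty
4. Suck → loc=B A=dirty B=clear
5. Left → loc=A A=dirty B=clear
6. Right → loc=B A=dirty B=clear
7. Suck → loc=B A=dirty B=clear
8. Suck → loc=B A=dirty B=clear

loc=B A=dirty B=clear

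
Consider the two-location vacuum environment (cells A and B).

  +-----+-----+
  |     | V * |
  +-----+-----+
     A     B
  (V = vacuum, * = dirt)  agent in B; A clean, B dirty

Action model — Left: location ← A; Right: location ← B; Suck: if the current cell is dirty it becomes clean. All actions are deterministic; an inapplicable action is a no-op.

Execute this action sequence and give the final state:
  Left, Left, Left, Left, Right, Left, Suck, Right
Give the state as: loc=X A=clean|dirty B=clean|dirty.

loc=B A=clean B=dirty

1. Left → loc=A A=clean B=dirty
2. Left → loc=A A=clean B=dirty
3. Left → loc=A A=clean B=dirty
4. Left → loc=A A=clean B=dirty
5. Right → loc=B A=clean B=dirty
6. Left → loc=A A=clean B=dirty
7. Suck → loc=A A=clean B=dirty
8. Right → loc=B A=clean B=dirty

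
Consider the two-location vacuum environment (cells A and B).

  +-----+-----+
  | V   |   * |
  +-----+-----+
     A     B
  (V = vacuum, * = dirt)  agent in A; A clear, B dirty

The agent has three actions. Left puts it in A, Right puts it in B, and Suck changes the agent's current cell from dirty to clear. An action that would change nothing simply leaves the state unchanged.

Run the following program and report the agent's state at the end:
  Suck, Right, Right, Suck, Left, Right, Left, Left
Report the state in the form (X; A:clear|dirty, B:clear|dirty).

t=1 Suck ⇒ (A; A:clear, B:dirty)
t=2 Right ⇒ (B; A:clear, B:dirty)
t=3 Right ⇒ (B; A:clear, B:dirty)
t=4 Suck ⇒ (B; A:clear, B:clear)
t=5 Left ⇒ (A; A:clear, B:clear)
t=6 Right ⇒ (B; A:clear, B:clear)
t=7 Left ⇒ (A; A:clear, B:clear)
t=8 Left ⇒ (A; A:clear, B:clear)

(A; A:clear, B:clear)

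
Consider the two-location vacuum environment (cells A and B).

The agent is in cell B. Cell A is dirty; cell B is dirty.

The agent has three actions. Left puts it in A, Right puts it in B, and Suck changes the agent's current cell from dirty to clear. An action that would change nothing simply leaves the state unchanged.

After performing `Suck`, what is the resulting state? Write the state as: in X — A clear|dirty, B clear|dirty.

start: in B — A dirty, B dirty
1) do Suck; now in B — A dirty, B clear

in B — A dirty, B clear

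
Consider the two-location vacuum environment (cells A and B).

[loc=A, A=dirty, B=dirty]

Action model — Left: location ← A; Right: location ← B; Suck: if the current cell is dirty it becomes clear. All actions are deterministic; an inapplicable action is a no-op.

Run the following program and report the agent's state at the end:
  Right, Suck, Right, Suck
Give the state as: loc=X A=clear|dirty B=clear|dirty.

Right (#1): loc=B A=dirty B=dirty
Suck (#2): loc=B A=dirty B=clear
Right (#3): loc=B A=dirty B=clear
Suck (#4): loc=B A=dirty B=clear

loc=B A=dirty B=clear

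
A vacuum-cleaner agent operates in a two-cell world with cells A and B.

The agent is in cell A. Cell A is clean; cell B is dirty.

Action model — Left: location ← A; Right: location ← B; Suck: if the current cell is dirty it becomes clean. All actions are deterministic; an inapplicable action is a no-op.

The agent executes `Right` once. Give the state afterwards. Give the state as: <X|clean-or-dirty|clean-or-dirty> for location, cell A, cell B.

<B|clean|dirty>

start: <A|clean|dirty>
1) do Right; now <B|clean|dirty>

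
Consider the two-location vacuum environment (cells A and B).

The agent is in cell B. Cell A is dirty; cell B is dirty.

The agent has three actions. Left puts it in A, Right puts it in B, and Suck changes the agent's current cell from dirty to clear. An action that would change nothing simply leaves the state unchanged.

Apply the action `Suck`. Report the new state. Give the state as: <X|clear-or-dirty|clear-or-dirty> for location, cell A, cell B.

<B|dirty|clear>

start: <B|dirty|dirty>
[1] after Suck: <B|dirty|clear>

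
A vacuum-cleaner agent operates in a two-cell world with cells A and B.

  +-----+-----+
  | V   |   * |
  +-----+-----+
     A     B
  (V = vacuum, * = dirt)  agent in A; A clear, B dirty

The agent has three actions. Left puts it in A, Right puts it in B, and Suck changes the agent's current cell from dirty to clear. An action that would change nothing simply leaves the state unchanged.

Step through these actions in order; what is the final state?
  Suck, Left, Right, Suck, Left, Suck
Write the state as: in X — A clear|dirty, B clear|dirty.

[1] after Suck: in A — A clear, B dirty
[2] after Left: in A — A clear, B dirty
[3] after Right: in B — A clear, B dirty
[4] after Suck: in B — A clear, B clear
[5] after Left: in A — A clear, B clear
[6] after Suck: in A — A clear, B clear

in A — A clear, B clear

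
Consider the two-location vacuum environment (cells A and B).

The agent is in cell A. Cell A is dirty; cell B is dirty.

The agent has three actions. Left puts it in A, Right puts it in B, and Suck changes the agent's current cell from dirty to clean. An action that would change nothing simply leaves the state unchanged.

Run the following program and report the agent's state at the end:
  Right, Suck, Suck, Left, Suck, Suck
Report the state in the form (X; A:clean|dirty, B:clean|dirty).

t=1 Right ⇒ (B; A:dirty, B:dirty)
t=2 Suck ⇒ (B; A:dirty, B:clean)
t=3 Suck ⇒ (B; A:dirty, B:clean)
t=4 Left ⇒ (A; A:dirty, B:clean)
t=5 Suck ⇒ (A; A:clean, B:clean)
t=6 Suck ⇒ (A; A:clean, B:clean)

(A; A:clean, B:clean)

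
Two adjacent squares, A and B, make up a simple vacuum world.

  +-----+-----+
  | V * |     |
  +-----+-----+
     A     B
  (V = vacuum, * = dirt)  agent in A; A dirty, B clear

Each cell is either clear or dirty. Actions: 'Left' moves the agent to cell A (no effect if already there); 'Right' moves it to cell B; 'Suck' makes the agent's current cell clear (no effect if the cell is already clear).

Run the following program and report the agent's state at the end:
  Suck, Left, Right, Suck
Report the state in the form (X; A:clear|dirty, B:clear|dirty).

1. Suck → (A; A:clear, B:clear)
2. Left → (A; A:clear, B:clear)
3. Right → (B; A:clear, B:clear)
4. Suck → (B; A:clear, B:clear)

(B; A:clear, B:clear)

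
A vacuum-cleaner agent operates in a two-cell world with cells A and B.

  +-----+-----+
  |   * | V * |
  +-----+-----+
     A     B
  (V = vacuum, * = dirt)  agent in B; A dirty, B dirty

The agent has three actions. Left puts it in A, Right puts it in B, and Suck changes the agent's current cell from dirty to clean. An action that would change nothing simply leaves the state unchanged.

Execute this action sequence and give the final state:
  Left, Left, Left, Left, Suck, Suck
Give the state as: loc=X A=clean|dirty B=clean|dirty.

1. Left → loc=A A=dirty B=dirty
2. Left → loc=A A=dirty B=dirty
3. Left → loc=A A=dirty B=dirty
4. Left → loc=A A=dirty B=dirty
5. Suck → loc=A A=clean B=dirty
6. Suck → loc=A A=clean B=dirty

loc=A A=clean B=dirty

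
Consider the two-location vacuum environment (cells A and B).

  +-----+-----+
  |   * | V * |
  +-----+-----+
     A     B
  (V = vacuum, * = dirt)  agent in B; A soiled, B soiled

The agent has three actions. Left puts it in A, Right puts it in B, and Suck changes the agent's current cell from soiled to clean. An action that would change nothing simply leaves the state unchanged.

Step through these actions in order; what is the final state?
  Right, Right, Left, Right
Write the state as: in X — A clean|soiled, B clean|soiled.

in B — A soiled, B soiled

[1] after Right: in B — A soiled, B soiled
[2] after Right: in B — A soiled, B soiled
[3] after Left: in A — A soiled, B soiled
[4] after Right: in B — A soiled, B soiled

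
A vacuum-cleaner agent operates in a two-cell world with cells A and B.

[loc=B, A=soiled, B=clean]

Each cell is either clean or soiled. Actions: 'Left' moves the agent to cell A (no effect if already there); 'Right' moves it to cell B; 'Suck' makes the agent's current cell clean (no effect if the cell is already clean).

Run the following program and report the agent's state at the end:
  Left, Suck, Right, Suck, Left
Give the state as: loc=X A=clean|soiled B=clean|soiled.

t=1 Left ⇒ loc=A A=soiled B=clean
t=2 Suck ⇒ loc=A A=clean B=clean
t=3 Right ⇒ loc=B A=clean B=clean
t=4 Suck ⇒ loc=B A=clean B=clean
t=5 Left ⇒ loc=A A=clean B=clean

loc=A A=clean B=clean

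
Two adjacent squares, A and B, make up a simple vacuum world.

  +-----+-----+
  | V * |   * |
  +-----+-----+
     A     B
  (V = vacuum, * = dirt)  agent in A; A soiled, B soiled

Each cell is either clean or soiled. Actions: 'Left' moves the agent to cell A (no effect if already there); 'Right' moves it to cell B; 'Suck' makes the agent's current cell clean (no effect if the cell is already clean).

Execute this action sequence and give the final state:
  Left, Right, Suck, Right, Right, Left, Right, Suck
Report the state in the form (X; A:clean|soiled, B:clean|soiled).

(B; A:soiled, B:clean)

Left (#1): (A; A:soiled, B:soiled)
Right (#2): (B; A:soiled, B:soiled)
Suck (#3): (B; A:soiled, B:clean)
Right (#4): (B; A:soiled, B:clean)
Right (#5): (B; A:soiled, B:clean)
Left (#6): (A; A:soiled, B:clean)
Right (#7): (B; A:soiled, B:clean)
Suck (#8): (B; A:soiled, B:clean)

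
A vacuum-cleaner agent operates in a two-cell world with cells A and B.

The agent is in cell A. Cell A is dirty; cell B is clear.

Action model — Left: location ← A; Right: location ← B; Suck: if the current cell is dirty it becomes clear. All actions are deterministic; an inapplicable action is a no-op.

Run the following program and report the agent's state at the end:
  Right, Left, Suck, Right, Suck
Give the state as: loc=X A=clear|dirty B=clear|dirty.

loc=B A=clear B=clear

step 1/5 (Right): loc=B A=dirty B=clear
step 2/5 (Left): loc=A A=dirty B=clear
step 3/5 (Suck): loc=A A=clear B=clear
step 4/5 (Right): loc=B A=clear B=clear
step 5/5 (Suck): loc=B A=clear B=clear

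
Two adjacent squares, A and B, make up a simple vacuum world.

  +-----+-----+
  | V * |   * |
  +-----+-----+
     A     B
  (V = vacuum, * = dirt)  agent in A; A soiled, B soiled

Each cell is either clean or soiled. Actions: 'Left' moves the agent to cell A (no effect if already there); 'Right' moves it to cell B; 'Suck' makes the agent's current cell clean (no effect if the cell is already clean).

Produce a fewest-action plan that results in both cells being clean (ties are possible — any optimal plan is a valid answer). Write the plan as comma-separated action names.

t=1 Suck ⇒ <A|clean|soiled>
t=2 Right ⇒ <B|clean|soiled>
t=3 Suck ⇒ <B|clean|clean>
min 3: Suck A + move + Suck B

Suck, Right, Suck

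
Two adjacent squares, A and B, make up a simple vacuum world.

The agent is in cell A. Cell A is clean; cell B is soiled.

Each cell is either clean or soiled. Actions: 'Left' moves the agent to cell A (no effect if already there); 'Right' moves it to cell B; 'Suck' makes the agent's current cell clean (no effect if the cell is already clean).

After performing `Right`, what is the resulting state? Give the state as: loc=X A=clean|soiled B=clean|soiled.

start: loc=A A=clean B=soiled
1. Right → loc=B A=clean B=soiled

loc=B A=clean B=soiled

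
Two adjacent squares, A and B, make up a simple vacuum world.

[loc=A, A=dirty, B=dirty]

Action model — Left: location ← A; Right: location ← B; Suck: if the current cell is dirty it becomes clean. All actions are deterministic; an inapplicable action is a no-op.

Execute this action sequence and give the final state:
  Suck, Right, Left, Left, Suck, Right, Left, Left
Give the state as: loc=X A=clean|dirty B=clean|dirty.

Suck (#1): loc=A A=clean B=dirty
Right (#2): loc=B A=clean B=dirty
Left (#3): loc=A A=clean B=dirty
Left (#4): loc=A A=clean B=dirty
Suck (#5): loc=A A=clean B=dirty
Right (#6): loc=B A=clean B=dirty
Left (#7): loc=A A=clean B=dirty
Left (#8): loc=A A=clean B=dirty

loc=A A=clean B=dirty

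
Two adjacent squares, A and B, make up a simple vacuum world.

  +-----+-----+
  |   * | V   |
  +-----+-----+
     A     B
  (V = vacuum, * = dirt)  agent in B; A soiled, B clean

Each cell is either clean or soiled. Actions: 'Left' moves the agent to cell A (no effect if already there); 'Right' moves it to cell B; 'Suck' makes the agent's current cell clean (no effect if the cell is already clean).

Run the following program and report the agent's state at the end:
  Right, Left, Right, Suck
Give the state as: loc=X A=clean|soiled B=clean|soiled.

1. Right → loc=B A=soiled B=clean
2. Left → loc=A A=soiled B=clean
3. Right → loc=B A=soiled B=clean
4. Suck → loc=B A=soiled B=clean

loc=B A=soiled B=clean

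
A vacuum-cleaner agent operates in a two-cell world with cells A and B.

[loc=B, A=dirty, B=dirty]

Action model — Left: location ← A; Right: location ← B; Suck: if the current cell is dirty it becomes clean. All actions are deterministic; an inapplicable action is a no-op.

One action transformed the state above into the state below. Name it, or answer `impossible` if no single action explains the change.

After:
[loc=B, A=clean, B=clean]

impossible

try  Left: <A|dirty|dirty>
try Right: <B|dirty|dirty>
try  Suck: <B|dirty|clean>
no single action produces the after-state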